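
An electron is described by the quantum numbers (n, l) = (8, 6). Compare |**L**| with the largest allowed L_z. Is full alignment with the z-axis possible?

No: L_z,max = 6ℏ < |L| = √42 ℏ ≈ 6.481ℏ

|L| = √42 ℏ ≈ 6.4807ℏ, while L_z,max = lℏ = 6ℏ.
Since |L| > L_z,max, the vector can never point exactly along z; the closest it comes is θ_min = arccos(6/√42) ≈ 22.2°.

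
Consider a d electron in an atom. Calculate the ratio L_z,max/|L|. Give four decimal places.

For a d orbital, l = 2.
|L| = √6 ℏ ≈ 2.4495ℏ, while L_z,max = lℏ = 2ℏ.
L_z,max/|L| = 2/√6 = 0.8165.

L_z,max/|L| = 0.8165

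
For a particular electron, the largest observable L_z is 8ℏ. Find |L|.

L_z,max = lℏ, so l = 8.
|L| = √(l(l+1)) ℏ = 6√2 ℏ.

|L| = 6√2 ℏ ≈ 8.485ℏ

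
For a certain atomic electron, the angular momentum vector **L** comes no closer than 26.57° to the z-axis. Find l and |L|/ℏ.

cos θ_min = l/√(l(l+1)) = √(l/(l+1)), so l/(l+1) = cos²(26.57°) = 0.7999.
l = cos²θ/sin²θ ≈ 4.
Then |L| = ℏ√(4·5) = 2√5 ℏ.

l = 4, |L| = 2√5 ℏ ≈ 4.472ℏ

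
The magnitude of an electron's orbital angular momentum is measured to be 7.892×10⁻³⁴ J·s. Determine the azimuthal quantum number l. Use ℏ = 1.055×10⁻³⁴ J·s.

|L|/ℏ = (7.892×10⁻³⁴)/(1.055×10⁻³⁴) ≈ 7.481.
Set l(l+1) = 55.96; the integer solution is l = 7.

l = 7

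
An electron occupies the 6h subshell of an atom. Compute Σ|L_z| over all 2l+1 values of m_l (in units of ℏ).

For 6h, l = 5.
m_l ∈ {-5, -4, -3, -2, -1, 0, 1, 2, 3, 4, 5}.
Σ|m_l| = l(l+1) = 30.

Σ|L_z| = 30 ℏ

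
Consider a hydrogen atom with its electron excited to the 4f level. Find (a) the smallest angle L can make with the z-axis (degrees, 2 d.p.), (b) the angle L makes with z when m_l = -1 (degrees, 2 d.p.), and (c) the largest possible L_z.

The 4f level has l = 3.
cos θ_min = 3/√12, so θ_min ≈ 30.00°.
For m_l = -1: cos θ = -1/√12, θ ≈ 106.78°.
L_z,max = lℏ = 3ℏ.

θ_min ≈ 30.00°; θ(m_l=-1) ≈ 106.78°; L_z,max = 3ℏ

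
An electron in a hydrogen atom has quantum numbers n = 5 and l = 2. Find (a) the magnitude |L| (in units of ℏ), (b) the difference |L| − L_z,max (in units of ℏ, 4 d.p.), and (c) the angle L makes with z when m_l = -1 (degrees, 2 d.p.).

|L| = ℏ√(2·3) = √6 ℏ ≈ 2.449ℏ.
|L| − L_z,max = (√6 − 2)ℏ ≈ 0.4495ℏ.
For m_l = -1: cos θ = -1/√6, θ ≈ 114.09°.

|L| = √6 ℏ ≈ 2.449ℏ; |L|−L_z,max ≈ 0.4495ℏ; θ(m_l=-1) ≈ 114.09°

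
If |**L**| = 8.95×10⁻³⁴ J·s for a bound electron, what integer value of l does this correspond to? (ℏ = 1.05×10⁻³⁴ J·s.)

l = 8

|L|/ℏ = (8.95×10⁻³⁴)/(1.05×10⁻³⁴) ≈ 8.524.
(|L|/ℏ)² = l(l+1) ≈ 72.66 ⇒ l = 8.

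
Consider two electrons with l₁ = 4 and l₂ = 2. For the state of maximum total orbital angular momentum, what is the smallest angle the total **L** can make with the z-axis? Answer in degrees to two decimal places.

θ_min ≈ 22.21°

L runs from |4 − 2| = 2 to 4 + 2 = 6.
Allowed values: L = 2, 3, 4, 5, 6.
The maximum is L = 6, with |L_tot| = ℏ√(6·7) = √42 ℏ.
The minimum angle with z is arccos(6/√42) ≈ 22.21°.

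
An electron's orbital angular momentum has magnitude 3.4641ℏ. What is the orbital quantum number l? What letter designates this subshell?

l = 3 (f orbital)

(|L|/ℏ)² = l(l+1) = 12.
The positive root is l = 3.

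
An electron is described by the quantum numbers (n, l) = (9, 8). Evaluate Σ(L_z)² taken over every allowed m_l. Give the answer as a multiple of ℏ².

m_l runs from −8 to 8, i.e. {-8, -7, -6, -5, -4, -3, -2, -1, 0, 1, 2, 3, 4, 5, 6, 7, 8}.
Summing m² from −8 to 8: Σ m_l² = 408.

Σ(L_z)² = 408 ℏ²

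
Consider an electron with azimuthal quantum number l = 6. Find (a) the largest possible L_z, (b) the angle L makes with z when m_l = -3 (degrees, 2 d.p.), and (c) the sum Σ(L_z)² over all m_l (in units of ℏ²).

L_z,max = 6ℏ; θ(m_l=-3) ≈ 117.58°; Σ(L_z)² = 182 ℏ²

L_z,max = lℏ = 6ℏ.
For m_l = -3: cos θ = -3/√42, θ ≈ 117.58°.
Σ m_l² = 182, so Σ(L_z)² = 182 ℏ².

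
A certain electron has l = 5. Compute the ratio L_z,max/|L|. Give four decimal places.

|L| = √30 ℏ ≈ 5.4772ℏ, while L_z,max = lℏ = 5ℏ.
L_z,max/|L| = 5/√30 = 0.9129.

L_z,max/|L| = 0.9129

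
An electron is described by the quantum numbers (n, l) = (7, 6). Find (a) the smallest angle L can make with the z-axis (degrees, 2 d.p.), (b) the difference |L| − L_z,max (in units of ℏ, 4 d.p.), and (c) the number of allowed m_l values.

cos θ_min = 6/√42, so θ_min ≈ 22.21°.
|L| − L_z,max = (√42 − 6)ℏ ≈ 0.4807ℏ.
There are 2l+1 = 13 values of m_l.

θ_min ≈ 22.21°; |L|−L_z,max ≈ 0.4807ℏ; 13 values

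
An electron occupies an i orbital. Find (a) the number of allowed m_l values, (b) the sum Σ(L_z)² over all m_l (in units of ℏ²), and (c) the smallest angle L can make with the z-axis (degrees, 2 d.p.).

For an i orbital, l = 6.
There are 2l+1 = 13 values of m_l.
Σ m_l² = 182, so Σ(L_z)² = 182 ℏ².
cos θ_min = 6/√42, so θ_min ≈ 22.21°.

13 values; Σ(L_z)² = 182 ℏ²; θ_min ≈ 22.21°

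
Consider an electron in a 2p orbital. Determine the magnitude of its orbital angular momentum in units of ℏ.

The 2p subshell has l = 1.
|L| = ℏ√(l(l+1)) = ℏ√(1·2) = √2 ℏ

|L| = √2 ℏ ≈ 1.414ℏ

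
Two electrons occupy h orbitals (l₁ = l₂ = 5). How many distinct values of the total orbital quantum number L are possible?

The total orbital quantum number L ranges from |l₁ − l₂| to l₁ + l₂ in integer steps.
Allowed values: L = 0, 1, 2, 3, 4, 5, 6, 7, 8, 9, 10.
That is 11 values.

11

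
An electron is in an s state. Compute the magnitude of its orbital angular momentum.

The letter s corresponds to l = 0.
|L| = ℏ√(l(l+1)) = ℏ√0 = 0

|L| = 0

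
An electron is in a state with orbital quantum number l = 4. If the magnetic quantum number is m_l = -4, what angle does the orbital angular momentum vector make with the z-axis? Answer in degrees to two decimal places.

θ ≈ 153.43°

|L| = ℏ√(l(l+1)) = 2√5 ℏ.
L_z = m_l ℏ = −4ℏ.
cos θ = L_z/|L| = -4/√20, so θ ≈ 153.43°.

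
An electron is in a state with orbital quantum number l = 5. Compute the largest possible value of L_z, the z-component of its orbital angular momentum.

L_z = m_l ℏ with m_l ∈ {−5, …, 5}; the maximum is m_l = 5.

L_z,max = 5ℏ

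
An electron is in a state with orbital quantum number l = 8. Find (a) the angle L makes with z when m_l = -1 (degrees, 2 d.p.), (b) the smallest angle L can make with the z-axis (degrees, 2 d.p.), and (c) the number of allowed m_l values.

θ(m_l=-1) ≈ 96.77°; θ_min ≈ 19.47°; 17 values

For m_l = -1: cos θ = -1/√72, θ ≈ 96.77°.
cos θ_min = 8/√72, so θ_min ≈ 19.47°.
There are 2l+1 = 17 values of m_l.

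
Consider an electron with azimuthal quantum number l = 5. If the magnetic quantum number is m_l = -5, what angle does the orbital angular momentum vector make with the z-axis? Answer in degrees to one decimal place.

|L| = √(l(l+1)) ℏ = √30 ℏ.
L_z = m_l ℏ = −5ℏ.
cos θ = L_z/|L| = -5/√30, so θ ≈ 155.9°.

θ ≈ 155.9°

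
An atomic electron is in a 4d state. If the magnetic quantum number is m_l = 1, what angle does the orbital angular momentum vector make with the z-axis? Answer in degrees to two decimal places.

θ ≈ 65.91°

4d means n = 4, l = 2.
|L| = ℏ√(l(l+1)) = √6 ℏ.
L_z = m_l ℏ = 1ℏ.
cos θ = L_z/|L| = 1/√6, so θ ≈ 65.91°.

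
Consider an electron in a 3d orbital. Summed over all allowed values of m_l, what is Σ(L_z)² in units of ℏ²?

For 3d, l = 2.
The allowed m_l values are -2, -1, 0, 1, 2.
Summing m² from −2 to 2: Σ m_l² = 10.

Σ(L_z)² = 10 ℏ²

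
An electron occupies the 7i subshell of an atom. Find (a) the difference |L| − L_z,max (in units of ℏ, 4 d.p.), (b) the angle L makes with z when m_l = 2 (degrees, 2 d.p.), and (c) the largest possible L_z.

|L|−L_z,max ≈ 0.4807ℏ; θ(m_l=2) ≈ 72.02°; L_z,max = 6ℏ

For 7i, l = 6.
|L| − L_z,max = (√42 − 6)ℏ ≈ 0.4807ℏ.
For m_l = 2: cos θ = 2/√42, θ ≈ 72.02°.
L_z,max = lℏ = 6ℏ.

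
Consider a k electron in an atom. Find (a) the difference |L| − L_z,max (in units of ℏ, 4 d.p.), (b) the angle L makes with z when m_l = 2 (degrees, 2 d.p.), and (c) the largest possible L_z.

|L|−L_z,max ≈ 0.4833ℏ; θ(m_l=2) ≈ 74.50°; L_z,max = 7ℏ

For a k orbital, l = 7.
|L| − L_z,max = (2√14 − 7)ℏ ≈ 0.4833ℏ.
For m_l = 2: cos θ = 2/√56, θ ≈ 74.50°.
L_z,max = lℏ = 7ℏ.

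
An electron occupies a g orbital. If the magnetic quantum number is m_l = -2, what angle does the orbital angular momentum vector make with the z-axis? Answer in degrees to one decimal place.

θ ≈ 116.6°

A g state has l = 4.
|L| = ℏ√(l(l+1)) = 2√5 ℏ.
L_z = m_l ℏ = −2ℏ.
cos θ = L_z/|L| = -2/√20, so θ ≈ 116.6°.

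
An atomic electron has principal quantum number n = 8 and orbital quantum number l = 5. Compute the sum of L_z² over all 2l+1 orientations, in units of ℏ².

Σ(L_z)² = 110 ℏ²

The allowed m_l values are -5, -4, -3, -2, -1, 0, 1, 2, 3, 4, 5.
Summing m² from −5 to 5: Σ m_l² = 110.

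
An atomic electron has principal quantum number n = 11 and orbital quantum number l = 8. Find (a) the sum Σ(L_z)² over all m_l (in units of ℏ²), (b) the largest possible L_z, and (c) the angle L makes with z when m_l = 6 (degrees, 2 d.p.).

Σ m_l² = 408, so Σ(L_z)² = 408 ℏ².
L_z,max = lℏ = 8ℏ.
For m_l = 6: cos θ = 6/√72, θ ≈ 45.00°.

Σ(L_z)² = 408 ℏ²; L_z,max = 8ℏ; θ(m_l=6) ≈ 45.00°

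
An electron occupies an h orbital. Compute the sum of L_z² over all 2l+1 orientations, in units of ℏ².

Σ(L_z)² = 110 ℏ²

An h state has l = 5.
The allowed m_l values are -5, -4, -3, -2, -1, 0, 1, 2, 3, 4, 5.
Σ m_l² = 2·(1 + 4 + 9 + 16 + 25) = 110.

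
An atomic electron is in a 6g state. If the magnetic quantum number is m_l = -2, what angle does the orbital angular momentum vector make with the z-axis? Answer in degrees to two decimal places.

For 6g, l = 4.
|L| = √(l(l+1)) ℏ = 2√5 ℏ.
L_z = m_l ℏ = −2ℏ.
cos θ = L_z/|L| = -2/√20, so θ ≈ 116.57°.

θ ≈ 116.57°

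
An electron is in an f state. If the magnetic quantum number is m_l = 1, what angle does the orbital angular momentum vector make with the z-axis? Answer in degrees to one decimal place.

For an f orbital, l = 3.
|L| = √(l(l+1)) ℏ = 2√3 ℏ.
L_z = m_l ℏ = 1ℏ.
cos θ = L_z/|L| = 1/√12, so θ ≈ 73.2°.

θ ≈ 73.2°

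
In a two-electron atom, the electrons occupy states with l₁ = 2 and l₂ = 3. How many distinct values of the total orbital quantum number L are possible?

5

Angular momentum addition gives L = |l₁ − l₂|, …, l₁ + l₂.
So L can be 1, 2, 3, 4, 5.
That is 5 values.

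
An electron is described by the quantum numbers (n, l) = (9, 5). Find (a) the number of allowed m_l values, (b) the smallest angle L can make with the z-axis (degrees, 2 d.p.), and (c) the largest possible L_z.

There are 2l+1 = 11 values of m_l.
cos θ_min = 5/√30, so θ_min ≈ 24.09°.
L_z,max = lℏ = 5ℏ.

11 values; θ_min ≈ 24.09°; L_z,max = 5ℏ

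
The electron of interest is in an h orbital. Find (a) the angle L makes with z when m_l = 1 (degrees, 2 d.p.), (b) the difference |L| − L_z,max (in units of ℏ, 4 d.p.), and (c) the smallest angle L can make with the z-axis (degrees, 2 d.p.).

For an h orbital, l = 5.
For m_l = 1: cos θ = 1/√30, θ ≈ 79.48°.
|L| − L_z,max = (√30 − 5)ℏ ≈ 0.4772ℏ.
cos θ_min = 5/√30, so θ_min ≈ 24.09°.

θ(m_l=1) ≈ 79.48°; |L|−L_z,max ≈ 0.4772ℏ; θ_min ≈ 24.09°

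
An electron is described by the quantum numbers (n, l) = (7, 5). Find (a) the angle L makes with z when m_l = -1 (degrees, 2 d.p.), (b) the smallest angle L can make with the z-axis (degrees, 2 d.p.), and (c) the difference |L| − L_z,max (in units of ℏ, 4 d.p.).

For m_l = -1: cos θ = -1/√30, θ ≈ 100.52°.
cos θ_min = 5/√30, so θ_min ≈ 24.09°.
|L| − L_z,max = (√30 − 5)ℏ ≈ 0.4772ℏ.

θ(m_l=-1) ≈ 100.52°; θ_min ≈ 24.09°; |L|−L_z,max ≈ 0.4772ℏ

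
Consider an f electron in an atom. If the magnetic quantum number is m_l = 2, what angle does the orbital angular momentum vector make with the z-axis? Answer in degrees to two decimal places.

F corresponds to l = 3.
|L| = ℏ√(l(l+1)) = 2√3 ℏ.
L_z = m_l ℏ = 2ℏ.
cos θ = L_z/|L| = 2/√12, so θ ≈ 54.74°.

θ ≈ 54.74°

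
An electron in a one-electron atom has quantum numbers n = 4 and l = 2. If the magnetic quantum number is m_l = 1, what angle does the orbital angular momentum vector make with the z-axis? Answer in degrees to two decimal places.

|L| = √(l(l+1)) ℏ = √6 ℏ.
L_z = m_l ℏ = 1ℏ.
cos θ = L_z/|L| = 1/√6, so θ ≈ 65.91°.

θ ≈ 65.91°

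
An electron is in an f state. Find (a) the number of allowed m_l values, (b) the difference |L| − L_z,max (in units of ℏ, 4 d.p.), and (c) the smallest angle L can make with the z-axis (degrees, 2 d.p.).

7 values; |L|−L_z,max ≈ 0.4641ℏ; θ_min ≈ 30.00°

F corresponds to l = 3.
There are 2l+1 = 7 values of m_l.
|L| − L_z,max = (2√3 − 3)ℏ ≈ 0.4641ℏ.
cos θ_min = 3/√12, so θ_min ≈ 30.00°.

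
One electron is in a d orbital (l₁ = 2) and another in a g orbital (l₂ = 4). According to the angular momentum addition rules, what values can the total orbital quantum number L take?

L = 2, 3, 4, 5, 6

The total orbital quantum number L ranges from |l₁ − l₂| to l₁ + l₂ in integer steps.
So L can be 2, 3, 4, 5, 6.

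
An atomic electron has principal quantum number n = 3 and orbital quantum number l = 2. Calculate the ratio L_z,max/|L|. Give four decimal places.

|L| = √6 ℏ ≈ 2.4495ℏ, while L_z,max = lℏ = 2ℏ.
L_z,max/|L| = 2/√6 = 0.8165.

L_z,max/|L| = 0.8165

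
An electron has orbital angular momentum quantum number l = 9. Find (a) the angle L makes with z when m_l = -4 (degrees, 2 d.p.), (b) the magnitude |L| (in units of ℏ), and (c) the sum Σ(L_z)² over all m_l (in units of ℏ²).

θ(m_l=-4) ≈ 114.94°; |L| = 3√10 ℏ ≈ 9.487ℏ; Σ(L_z)² = 570 ℏ²

For m_l = -4: cos θ = -4/√90, θ ≈ 114.94°.
|L| = ℏ√(9·10) = 3√10 ℏ ≈ 9.487ℏ.
Σ m_l² = 570, so Σ(L_z)² = 570 ℏ².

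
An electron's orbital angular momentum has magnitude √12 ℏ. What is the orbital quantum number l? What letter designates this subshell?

l = 3 (f orbital)

Since |L|² = l(l+1)ℏ², l(l+1) = 12.
l² + l − 12 = 0 ⇒ l = 3.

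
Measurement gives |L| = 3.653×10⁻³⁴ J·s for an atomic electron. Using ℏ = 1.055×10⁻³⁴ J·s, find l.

In units of ℏ, |L| ≈ 3.463.
(|L|/ℏ)² = l(l+1) ≈ 11.99 ⇒ l = 3.

l = 3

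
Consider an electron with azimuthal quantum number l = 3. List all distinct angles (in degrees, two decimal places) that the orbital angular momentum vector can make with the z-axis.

θ ∈ {30.00°, 54.74°, 73.22°, 90.00°, 106.78°, 125.26°, 150.00°}

|L| = ℏ√(l(l+1)) = 2√3 ℏ.
cos θ = m_l/√12 for each m_l ∈ {-3, -2, -1, 0, 1, 2, 3}.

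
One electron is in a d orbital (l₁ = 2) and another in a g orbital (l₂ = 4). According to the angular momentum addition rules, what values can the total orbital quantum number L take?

L = 2, 3, 4, 5, 6

By the triangle rule, |l₁ − l₂| ≤ L ≤ l₁ + l₂.
L ∈ {2, 3, 4, 5, 6}.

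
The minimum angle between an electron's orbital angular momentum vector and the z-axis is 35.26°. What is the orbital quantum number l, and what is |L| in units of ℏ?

l = 2, |L| = √6 ℏ ≈ 2.449ℏ

At minimum angle, m_l = l, so cos θ = l/√(l(l+1)); cos²θ = l/(l+1) = 0.6667.
Solving: l = 2.
Then |L| = ℏ√(2·3) = √6 ℏ.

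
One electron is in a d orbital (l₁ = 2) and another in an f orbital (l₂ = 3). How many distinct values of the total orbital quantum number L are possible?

By the triangle rule, |l₁ − l₂| ≤ L ≤ l₁ + l₂.
Allowed values: L = 1, 2, 3, 4, 5.
That is 5 values.

5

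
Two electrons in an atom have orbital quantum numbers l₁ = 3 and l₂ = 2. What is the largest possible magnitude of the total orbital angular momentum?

|L_tot|_max = √30 ℏ ≈ 5.477ℏ

By the triangle rule, |l₁ − l₂| ≤ L ≤ l₁ + l₂.
So L can be 1, 2, 3, 4, 5.
The largest magnitude corresponds to L = 5: |L_tot| = ℏ√(5·6) = √30 ℏ.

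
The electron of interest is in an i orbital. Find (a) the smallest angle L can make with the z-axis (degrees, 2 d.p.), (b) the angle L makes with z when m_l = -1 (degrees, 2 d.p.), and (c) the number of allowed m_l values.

θ_min ≈ 22.21°; θ(m_l=-1) ≈ 98.88°; 13 values

An i state has l = 6.
cos θ_min = 6/√42, so θ_min ≈ 22.21°.
For m_l = -1: cos θ = -1/√42, θ ≈ 98.88°.
There are 2l+1 = 13 values of m_l.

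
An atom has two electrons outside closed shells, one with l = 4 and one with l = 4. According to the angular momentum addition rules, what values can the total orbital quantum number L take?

L = 0, 1, 2, 3, 4, 5, 6, 7, 8

Angular momentum addition gives L = |l₁ − l₂|, …, l₁ + l₂.
So L can be 0, 1, 2, 3, 4, 5, 6, 7, 8.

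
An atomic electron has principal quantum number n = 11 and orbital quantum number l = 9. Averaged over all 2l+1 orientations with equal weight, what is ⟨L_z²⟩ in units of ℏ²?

m_l runs from −9 to 9, i.e. {-9, -8, -7, -6, -5, -4, -3, -2, -1, 0, 1, 2, 3, 4, 5, 6, 7, 8, 9}.
⟨L_z²⟩ = ℏ²·(Σ m_l²)/(2l+1) = ℏ²·570/19 = 30ℏ².

⟨L_z²⟩ = 30 ℏ²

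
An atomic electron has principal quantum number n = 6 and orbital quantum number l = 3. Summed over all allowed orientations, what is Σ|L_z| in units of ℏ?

m_l runs from −3 to 3, i.e. {-3, -2, -1, 0, 1, 2, 3}.
Σ|m_l| = 2·3(3+1)/2 = 12.

Σ|L_z| = 12 ℏ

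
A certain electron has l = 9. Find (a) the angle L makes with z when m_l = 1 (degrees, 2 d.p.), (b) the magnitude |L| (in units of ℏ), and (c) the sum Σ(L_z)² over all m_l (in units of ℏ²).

θ(m_l=1) ≈ 83.95°; |L| = 3√10 ℏ ≈ 9.487ℏ; Σ(L_z)² = 570 ℏ²

For m_l = 1: cos θ = 1/√90, θ ≈ 83.95°.
|L| = ℏ√(9·10) = 3√10 ℏ ≈ 9.487ℏ.
Σ m_l² = 570, so Σ(L_z)² = 570 ℏ².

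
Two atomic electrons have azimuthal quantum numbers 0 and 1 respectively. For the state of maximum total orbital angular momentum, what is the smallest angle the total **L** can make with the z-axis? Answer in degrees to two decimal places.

θ_min ≈ 45.00°

The total orbital quantum number L ranges from |l₁ − l₂| to l₁ + l₂ in integer steps.
L ∈ {1}.
The maximum is L = 1, with |L_tot| = ℏ√(1·2) = √2 ℏ.
The minimum angle with z is arccos(1/√2) ≈ 45.00°.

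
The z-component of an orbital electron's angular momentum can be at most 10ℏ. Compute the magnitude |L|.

L_z,max = lℏ, so l = 10.
Then |L| = ℏ√(10·11) = √110 ℏ.

|L| = √110 ℏ ≈ 10.488ℏ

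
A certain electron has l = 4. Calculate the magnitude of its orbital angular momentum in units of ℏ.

|L| = ℏ√(l(l+1)) = ℏ√(4·5) = 2√5 ℏ

|L| = 2√5 ℏ ≈ 4.472ℏ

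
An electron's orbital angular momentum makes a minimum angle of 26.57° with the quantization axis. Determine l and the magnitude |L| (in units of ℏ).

cos θ_min = l/√(l(l+1)) = √(l/(l+1)), so l/(l+1) = cos²(26.57°) = 0.7999.
Solving: l = 4.
Then |L| = ℏ√(4·5) = 2√5 ℏ.

l = 4, |L| = 2√5 ℏ ≈ 4.472ℏ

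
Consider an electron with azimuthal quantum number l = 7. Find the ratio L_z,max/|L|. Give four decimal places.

|L| = 2√14 ℏ ≈ 7.4833ℏ, while L_z,max = lℏ = 7ℏ.
L_z,max/|L| = 7/√56 = 0.9354.

L_z,max/|L| = 0.9354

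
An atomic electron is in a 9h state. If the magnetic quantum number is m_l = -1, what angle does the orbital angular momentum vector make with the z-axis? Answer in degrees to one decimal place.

θ ≈ 100.5°

For 9h, l = 5.
|L|² = l(l+1)ℏ² = 30ℏ², so |L| = √30 ℏ.
L_z = m_l ℏ = −1ℏ.
cos θ = L_z/|L| = -1/√30, so θ ≈ 100.5°.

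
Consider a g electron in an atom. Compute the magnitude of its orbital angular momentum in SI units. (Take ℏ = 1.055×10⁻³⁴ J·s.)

A g state has l = 4.
|L| = ℏ√(l(l+1)) = ℏ√(4·5) = 2√5 ℏ
Numerically, |L| = 4.472 × (1.055×10⁻³⁴ J·s) = 4.718×10⁻³⁴ J·s.

|L| = 4.718×10⁻³⁴ J·s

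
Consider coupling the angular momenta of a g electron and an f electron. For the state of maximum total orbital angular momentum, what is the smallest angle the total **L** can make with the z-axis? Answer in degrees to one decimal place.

θ_min ≈ 20.7°

L runs from |4 − 3| = 1 to 4 + 3 = 7.
L ∈ {1, 2, 3, 4, 5, 6, 7}.
The maximum is L = 7, with |L_tot| = ℏ√(7·8) = 2√14 ℏ.
The minimum angle with z is arccos(7/√56) ≈ 20.7°.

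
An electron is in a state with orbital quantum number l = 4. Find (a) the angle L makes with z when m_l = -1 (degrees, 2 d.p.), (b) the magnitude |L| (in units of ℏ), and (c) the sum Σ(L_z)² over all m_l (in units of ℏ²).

θ(m_l=-1) ≈ 102.92°; |L| = 2√5 ℏ ≈ 4.472ℏ; Σ(L_z)² = 60 ℏ²

For m_l = -1: cos θ = -1/√20, θ ≈ 102.92°.
|L| = ℏ√(4·5) = 2√5 ℏ ≈ 4.472ℏ.
Σ m_l² = 60, so Σ(L_z)² = 60 ℏ².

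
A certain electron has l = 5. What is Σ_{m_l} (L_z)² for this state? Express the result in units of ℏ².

Σ(L_z)² = 110 ℏ²

m_l runs from −5 to 5, i.e. {-5, -4, -3, -2, -1, 0, 1, 2, 3, 4, 5}.
Σ m_l² = 2·(1 + 4 + 9 + 16 + 25) = 110.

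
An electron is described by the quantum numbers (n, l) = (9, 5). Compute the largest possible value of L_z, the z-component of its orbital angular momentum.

L_z = m_l ℏ with m_l ∈ {−5, …, 5}; the maximum is m_l = 5.

L_z,max = 5ℏ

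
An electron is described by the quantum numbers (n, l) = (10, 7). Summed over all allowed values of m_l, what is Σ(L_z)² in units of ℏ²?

m_l runs from −7 to 7, i.e. {-7, -6, -5, -4, -3, -2, -1, 0, 1, 2, 3, 4, 5, 6, 7}.
Σ m_l² = l(l+1)(2l+1)/3 = 7·8·15/3 = 280.

Σ(L_z)² = 280 ℏ²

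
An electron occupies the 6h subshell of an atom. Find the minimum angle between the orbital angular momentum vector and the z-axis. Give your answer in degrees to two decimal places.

θ_min ≈ 24.09°

The 6h subshell has l = 5.
|L| = √(l(l+1)) ℏ = √30 ℏ.
The smallest angle corresponds to the largest L_z, i.e. m_l = l = 5, giving L_z = 5ℏ.
cos θ_min = 5/√30, so θ_min ≈ 24.09°.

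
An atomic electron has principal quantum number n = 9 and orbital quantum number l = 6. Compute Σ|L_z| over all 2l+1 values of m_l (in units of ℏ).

m_l ∈ {-6, -5, -4, -3, -2, -1, 0, 1, 2, 3, 4, 5, 6}.
Σ|m_l| = 2(1+2+…+6) = 42.

Σ|L_z| = 42 ℏ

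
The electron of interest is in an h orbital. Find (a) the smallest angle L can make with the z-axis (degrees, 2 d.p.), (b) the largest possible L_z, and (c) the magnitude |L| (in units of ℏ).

For an h orbital, l = 5.
cos θ_min = 5/√30, so θ_min ≈ 24.09°.
L_z,max = lℏ = 5ℏ.
|L| = ℏ√(5·6) = √30 ℏ ≈ 5.477ℏ.

θ_min ≈ 24.09°; L_z,max = 5ℏ; |L| = √30 ℏ ≈ 5.477ℏ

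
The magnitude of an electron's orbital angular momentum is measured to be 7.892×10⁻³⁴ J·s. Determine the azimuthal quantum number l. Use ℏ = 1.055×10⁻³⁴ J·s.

|L|/ℏ = (7.892×10⁻³⁴)/(1.055×10⁻³⁴) ≈ 7.481.
Set l(l+1) = 55.96; the integer solution is l = 7.

l = 7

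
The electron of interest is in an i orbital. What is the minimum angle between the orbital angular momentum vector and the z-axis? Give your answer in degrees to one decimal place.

θ_min ≈ 22.2°

An i state has l = 6.
|L| = ℏ√(l(l+1)) = √42 ℏ.
The smallest angle corresponds to the largest L_z, i.e. m_l = l = 6, giving L_z = 6ℏ.
cos θ_min = 6/√42, so θ_min ≈ 22.2°.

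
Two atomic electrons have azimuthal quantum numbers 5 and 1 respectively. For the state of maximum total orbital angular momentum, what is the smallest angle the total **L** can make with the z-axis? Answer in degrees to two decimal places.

L runs from |5 − 1| = 4 to 5 + 1 = 6.
So L can be 4, 5, 6.
The maximum is L = 6, with |L_tot| = ℏ√(6·7) = √42 ℏ.
The minimum angle with z is arccos(6/√42) ≈ 22.21°.

θ_min ≈ 22.21°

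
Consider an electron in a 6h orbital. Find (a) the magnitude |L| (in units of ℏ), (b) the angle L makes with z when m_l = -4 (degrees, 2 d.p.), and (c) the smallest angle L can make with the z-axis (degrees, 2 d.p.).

|L| = √30 ℏ ≈ 5.477ℏ; θ(m_l=-4) ≈ 136.91°; θ_min ≈ 24.09°

For 6h, l = 5.
|L| = ℏ√(5·6) = √30 ℏ ≈ 5.477ℏ.
For m_l = -4: cos θ = -4/√30, θ ≈ 136.91°.
cos θ_min = 5/√30, so θ_min ≈ 24.09°.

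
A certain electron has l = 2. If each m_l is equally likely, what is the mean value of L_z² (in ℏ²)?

⟨L_z²⟩ = 2 ℏ²

The allowed m_l values are -2, -1, 0, 1, 2.
⟨L_z²⟩ = ℏ²·l(l+1)/3 = 2ℏ².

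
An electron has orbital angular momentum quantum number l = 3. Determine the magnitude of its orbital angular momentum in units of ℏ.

|L| = ℏ√(l(l+1)) = ℏ√(3·4) = 2√3 ℏ

|L| = 2√3 ℏ ≈ 3.464ℏ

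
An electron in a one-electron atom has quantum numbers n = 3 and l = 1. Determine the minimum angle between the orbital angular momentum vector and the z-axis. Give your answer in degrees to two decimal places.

θ_min ≈ 45.00°

|L| = ℏ√(l(l+1)) = √2 ℏ.
The smallest angle corresponds to the largest L_z, i.e. m_l = l = 1, giving L_z = 1ℏ.
cos θ_min = 1/√2, so θ_min ≈ 45.00°.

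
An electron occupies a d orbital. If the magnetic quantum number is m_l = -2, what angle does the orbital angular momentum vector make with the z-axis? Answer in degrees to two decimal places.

θ ≈ 144.74°

A d state has l = 2.
|L| = √(l(l+1)) ℏ = √6 ℏ.
L_z = m_l ℏ = −2ℏ.
cos θ = L_z/|L| = -2/√6, so θ ≈ 144.74°.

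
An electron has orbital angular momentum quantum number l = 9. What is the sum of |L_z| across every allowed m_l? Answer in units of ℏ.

Σ|L_z| = 90 ℏ

The allowed m_l values are -9, -8, -7, -6, -5, -4, -3, -2, -1, 0, 1, 2, 3, 4, 5, 6, 7, 8, 9.
Σ|m_l| = l(l+1) = 90.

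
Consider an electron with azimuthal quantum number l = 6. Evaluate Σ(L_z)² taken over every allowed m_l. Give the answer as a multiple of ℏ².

The allowed m_l values are -6, -5, -4, -3, -2, -1, 0, 1, 2, 3, 4, 5, 6.
Summing m² from −6 to 6: Σ m_l² = 182.

Σ(L_z)² = 182 ℏ²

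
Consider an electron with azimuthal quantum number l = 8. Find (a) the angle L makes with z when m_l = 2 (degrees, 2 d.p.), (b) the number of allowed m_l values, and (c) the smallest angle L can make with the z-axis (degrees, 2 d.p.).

θ(m_l=2) ≈ 76.37°; 17 values; θ_min ≈ 19.47°

For m_l = 2: cos θ = 2/√72, θ ≈ 76.37°.
There are 2l+1 = 17 values of m_l.
cos θ_min = 8/√72, so θ_min ≈ 19.47°.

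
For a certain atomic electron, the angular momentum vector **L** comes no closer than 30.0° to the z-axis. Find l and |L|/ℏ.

cos θ_min = l/√(l(l+1)) = √(l/(l+1)), so l/(l+1) = cos²(30.0°) = 0.7500.
Solving: l = 3.
Then |L| = ℏ√(3·4) = 2√3 ℏ.

l = 3, |L| = 2√3 ℏ ≈ 3.464ℏ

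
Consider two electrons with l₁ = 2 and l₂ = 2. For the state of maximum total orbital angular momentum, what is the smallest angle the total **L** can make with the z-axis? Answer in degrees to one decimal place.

The total orbital quantum number L ranges from |l₁ − l₂| to l₁ + l₂ in integer steps.
L ∈ {0, 1, 2, 3, 4}.
The maximum is L = 4, with |L_tot| = ℏ√(4·5) = 2√5 ℏ.
The minimum angle with z is arccos(4/√20) ≈ 26.6°.

θ_min ≈ 26.6°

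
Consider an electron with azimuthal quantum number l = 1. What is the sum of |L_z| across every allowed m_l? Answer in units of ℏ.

m_l ∈ {-1, 0, 1}.
Σ|m_l| = l(l+1) = 2.

Σ|L_z| = 2 ℏ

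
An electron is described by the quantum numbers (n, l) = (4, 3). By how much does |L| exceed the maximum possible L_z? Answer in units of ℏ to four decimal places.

|L| = 2√3 ℏ ≈ 3.4641ℏ, while L_z,max = lℏ = 3ℏ.
The difference is (2√3 − 3)ℏ ≈ 0.4641ℏ.

|L| − L_z,max ≈ 0.4641ℏ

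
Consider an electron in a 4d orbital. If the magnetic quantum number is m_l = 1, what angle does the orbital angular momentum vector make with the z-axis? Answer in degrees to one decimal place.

θ ≈ 65.9°

The 4d subshell has l = 2.
|L| = √(l(l+1)) ℏ = √6 ℏ.
L_z = m_l ℏ = 1ℏ.
cos θ = L_z/|L| = 1/√6, so θ ≈ 65.9°.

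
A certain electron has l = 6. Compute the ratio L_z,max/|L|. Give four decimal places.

|L| = √42 ℏ ≈ 6.4807ℏ, while L_z,max = lℏ = 6ℏ.
L_z,max/|L| = 6/√42 = 0.9258.

L_z,max/|L| = 0.9258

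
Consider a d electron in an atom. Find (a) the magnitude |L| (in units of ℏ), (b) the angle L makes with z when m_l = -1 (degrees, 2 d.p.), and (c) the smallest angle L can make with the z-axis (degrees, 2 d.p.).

For a d orbital, l = 2.
|L| = ℏ√(2·3) = √6 ℏ ≈ 2.449ℏ.
For m_l = -1: cos θ = -1/√6, θ ≈ 114.09°.
cos θ_min = 2/√6, so θ_min ≈ 35.26°.

|L| = √6 ℏ ≈ 2.449ℏ; θ(m_l=-1) ≈ 114.09°; θ_min ≈ 35.26°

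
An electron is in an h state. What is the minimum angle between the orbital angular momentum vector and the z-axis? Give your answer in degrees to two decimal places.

H corresponds to l = 5.
|L| = √(l(l+1)) ℏ = √30 ℏ.
The smallest angle corresponds to the largest L_z, i.e. m_l = l = 5, giving L_z = 5ℏ.
cos θ_min = 5/√30, so θ_min ≈ 24.09°.

θ_min ≈ 24.09°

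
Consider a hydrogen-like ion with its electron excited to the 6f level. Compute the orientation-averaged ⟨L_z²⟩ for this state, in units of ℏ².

The 6f level has l = 3.
m_l runs from −3 to 3, i.e. {-3, -2, -1, 0, 1, 2, 3}.
⟨L_z²⟩ = ℏ²·(Σ m_l²)/(2l+1) = ℏ²·28/7 = 4ℏ².

⟨L_z²⟩ = 4 ℏ²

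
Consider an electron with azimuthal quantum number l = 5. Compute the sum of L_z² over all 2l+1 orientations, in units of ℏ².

Σ(L_z)² = 110 ℏ²

The allowed m_l values are -5, -4, -3, -2, -1, 0, 1, 2, 3, 4, 5.
Σ m_l² = 2·(1 + 4 + 9 + 16 + 25) = 110.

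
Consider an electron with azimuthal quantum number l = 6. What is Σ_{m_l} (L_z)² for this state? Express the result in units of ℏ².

Σ(L_z)² = 182 ℏ²

m_l runs from −6 to 6, i.e. {-6, -5, -4, -3, -2, -1, 0, 1, 2, 3, 4, 5, 6}.
Σ m_l² = 2·(1 + 4 + 9 + 16 + 25 + 36) = 182.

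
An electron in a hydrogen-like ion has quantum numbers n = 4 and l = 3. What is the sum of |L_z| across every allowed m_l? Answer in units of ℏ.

Σ|L_z| = 12 ℏ

m_l ∈ {-3, -2, -1, 0, 1, 2, 3}.
Σ|m_l| = 2·3(3+1)/2 = 12.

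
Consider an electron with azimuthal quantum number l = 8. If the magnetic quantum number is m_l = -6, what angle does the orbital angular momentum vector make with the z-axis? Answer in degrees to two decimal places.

θ ≈ 135.00°

|L| = ℏ√(l(l+1)) = 6√2 ℏ.
L_z = m_l ℏ = −6ℏ.
cos θ = L_z/|L| = -6/√72, so θ ≈ 135.00°.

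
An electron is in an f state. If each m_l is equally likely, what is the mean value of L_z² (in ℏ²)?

For an f orbital, l = 3.
m_l runs from −3 to 3, i.e. {-3, -2, -1, 0, 1, 2, 3}.
⟨L_z²⟩ = ℏ²·l(l+1)/3 = 4ℏ².

⟨L_z²⟩ = 4 ℏ²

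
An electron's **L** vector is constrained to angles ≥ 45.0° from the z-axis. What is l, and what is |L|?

At minimum angle, m_l = l, so cos θ = l/√(l(l+1)); cos²θ = l/(l+1) = 0.5000.
l = cos²θ/sin²θ ≈ 1.
Then |L| = ℏ√(1·2) = √2 ℏ.

l = 1, |L| = √2 ℏ ≈ 1.414ℏ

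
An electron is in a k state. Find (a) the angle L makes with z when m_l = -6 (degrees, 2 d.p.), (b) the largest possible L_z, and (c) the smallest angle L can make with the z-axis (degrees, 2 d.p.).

θ(m_l=-6) ≈ 143.30°; L_z,max = 7ℏ; θ_min ≈ 20.70°

A k state has l = 7.
For m_l = -6: cos θ = -6/√56, θ ≈ 143.30°.
L_z,max = lℏ = 7ℏ.
cos θ_min = 7/√56, so θ_min ≈ 20.70°.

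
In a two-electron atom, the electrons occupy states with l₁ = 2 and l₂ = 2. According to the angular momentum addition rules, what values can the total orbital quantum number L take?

L = 0, 1, 2, 3, 4

The total orbital quantum number L ranges from |l₁ − l₂| to l₁ + l₂ in integer steps.
So L can be 0, 1, 2, 3, 4.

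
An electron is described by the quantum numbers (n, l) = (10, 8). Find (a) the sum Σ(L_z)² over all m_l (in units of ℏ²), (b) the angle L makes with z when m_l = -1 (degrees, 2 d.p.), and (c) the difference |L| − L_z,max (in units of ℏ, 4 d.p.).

Σ(L_z)² = 408 ℏ²; θ(m_l=-1) ≈ 96.77°; |L|−L_z,max ≈ 0.4853ℏ

Σ m_l² = 408, so Σ(L_z)² = 408 ℏ².
For m_l = -1: cos θ = -1/√72, θ ≈ 96.77°.
|L| − L_z,max = (6√2 − 8)ℏ ≈ 0.4853ℏ.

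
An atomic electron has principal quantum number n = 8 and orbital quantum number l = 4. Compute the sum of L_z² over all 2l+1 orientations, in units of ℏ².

m_l runs from −4 to 4, i.e. {-4, -3, -2, -1, 0, 1, 2, 3, 4}.
Summing m² from −4 to 4: Σ m_l² = 60.

Σ(L_z)² = 60 ℏ²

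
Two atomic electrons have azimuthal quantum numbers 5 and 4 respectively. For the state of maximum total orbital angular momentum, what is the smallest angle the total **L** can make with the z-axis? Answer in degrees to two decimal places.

θ_min ≈ 18.43°

L runs from |5 − 4| = 1 to 5 + 4 = 9.
Allowed values: L = 1, 2, 3, 4, 5, 6, 7, 8, 9.
The maximum is L = 9, with |L_tot| = ℏ√(9·10) = 3√10 ℏ.
The minimum angle with z is arccos(9/√90) ≈ 18.43°.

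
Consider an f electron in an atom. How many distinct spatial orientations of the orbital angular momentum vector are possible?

7

An f state has l = 3.
The number of m_l values is 2l + 1 = 2·3 + 1 = 7.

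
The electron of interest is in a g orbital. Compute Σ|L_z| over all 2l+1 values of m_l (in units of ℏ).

Σ|L_z| = 20 ℏ

For a g orbital, l = 4.
The allowed m_l values are -4, -3, -2, -1, 0, 1, 2, 3, 4.
Σ|m_l| = 2(1+2+…+4) = 20.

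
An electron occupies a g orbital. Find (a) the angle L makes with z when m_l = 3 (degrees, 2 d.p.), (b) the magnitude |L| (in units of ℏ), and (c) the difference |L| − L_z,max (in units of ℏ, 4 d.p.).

θ(m_l=3) ≈ 47.87°; |L| = 2√5 ℏ ≈ 4.472ℏ; |L|−L_z,max ≈ 0.4721ℏ

The letter g corresponds to l = 4.
For m_l = 3: cos θ = 3/√20, θ ≈ 47.87°.
|L| = ℏ√(4·5) = 2√5 ℏ ≈ 4.472ℏ.
|L| − L_z,max = (2√5 − 4)ℏ ≈ 0.4721ℏ.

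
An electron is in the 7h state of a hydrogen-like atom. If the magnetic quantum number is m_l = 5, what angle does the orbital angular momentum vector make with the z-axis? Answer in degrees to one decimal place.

θ ≈ 24.1°

The 7h subshell has l = 5.
|L| = √(l(l+1)) ℏ = √30 ℏ.
L_z = m_l ℏ = 5ℏ.
cos θ = L_z/|L| = 5/√30, so θ ≈ 24.1°.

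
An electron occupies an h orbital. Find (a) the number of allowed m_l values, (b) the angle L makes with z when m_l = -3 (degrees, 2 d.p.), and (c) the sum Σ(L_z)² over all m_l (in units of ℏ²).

The letter h corresponds to l = 5.
There are 2l+1 = 11 values of m_l.
For m_l = -3: cos θ = -3/√30, θ ≈ 123.21°.
Σ m_l² = 110, so Σ(L_z)² = 110 ℏ².

11 values; θ(m_l=-3) ≈ 123.21°; Σ(L_z)² = 110 ℏ²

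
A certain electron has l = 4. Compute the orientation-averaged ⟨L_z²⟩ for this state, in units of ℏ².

The allowed m_l values are -4, -3, -2, -1, 0, 1, 2, 3, 4.
⟨L_z²⟩ = ℏ²·(Σ m_l²)/(2l+1) = ℏ²·60/9 = 6.667ℏ².

⟨L_z²⟩ = 6.667 ℏ²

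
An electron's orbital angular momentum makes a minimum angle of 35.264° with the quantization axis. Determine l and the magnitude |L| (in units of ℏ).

l = 2, |L| = √6 ℏ ≈ 2.449ℏ

cos²θ_min = l/(l+1) = 0.6667.
Thus l = 0.6667/(1 − 0.6667) ≈ 2.
Then |L| = ℏ√(2·3) = √6 ℏ.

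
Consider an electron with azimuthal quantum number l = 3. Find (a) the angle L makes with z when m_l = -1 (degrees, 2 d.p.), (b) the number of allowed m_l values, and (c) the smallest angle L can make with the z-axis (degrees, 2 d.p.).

For m_l = -1: cos θ = -1/√12, θ ≈ 106.78°.
There are 2l+1 = 7 values of m_l.
cos θ_min = 3/√12, so θ_min ≈ 30.00°.

θ(m_l=-1) ≈ 106.78°; 7 values; θ_min ≈ 30.00°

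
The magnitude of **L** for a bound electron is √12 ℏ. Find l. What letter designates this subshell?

l = 3 (f orbital)

(|L|/ℏ)² = l(l+1) = 12.
Solving: l = 3.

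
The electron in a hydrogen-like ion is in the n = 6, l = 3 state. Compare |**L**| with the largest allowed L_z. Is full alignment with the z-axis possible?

No: L_z,max = 3ℏ < |L| = 2√3 ℏ ≈ 3.464ℏ

|L| = 2√3 ℏ ≈ 3.4641ℏ, while L_z,max = lℏ = 3ℏ.
Since |L| > L_z,max, the vector can never point exactly along z; the closest it comes is θ_min = arccos(3/√12) ≈ 30.0°.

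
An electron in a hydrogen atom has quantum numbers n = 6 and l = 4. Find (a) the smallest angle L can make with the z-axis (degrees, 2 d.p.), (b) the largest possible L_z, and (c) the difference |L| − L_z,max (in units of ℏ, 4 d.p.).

θ_min ≈ 26.57°; L_z,max = 4ℏ; |L|−L_z,max ≈ 0.4721ℏ

cos θ_min = 4/√20, so θ_min ≈ 26.57°.
L_z,max = lℏ = 4ℏ.
|L| − L_z,max = (2√5 − 4)ℏ ≈ 0.4721ℏ.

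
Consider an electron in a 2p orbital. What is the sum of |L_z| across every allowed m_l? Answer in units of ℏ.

2p means n = 2, l = 1.
m_l ∈ {-1, 0, 1}.
Σ|m_l| = l(l+1) = 2.

Σ|L_z| = 2 ℏ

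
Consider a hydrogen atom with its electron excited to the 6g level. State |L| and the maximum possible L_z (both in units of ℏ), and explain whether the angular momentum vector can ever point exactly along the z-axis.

The 6g level has l = 4.
|L| = 2√5 ℏ ≈ 4.4721ℏ, while L_z,max = lℏ = 4ℏ.
Since |L| > L_z,max, the vector can never point exactly along z; the closest it comes is θ_min = arccos(4/√20) ≈ 26.6°.

No: L_z,max = 4ℏ < |L| = 2√5 ℏ ≈ 4.472ℏ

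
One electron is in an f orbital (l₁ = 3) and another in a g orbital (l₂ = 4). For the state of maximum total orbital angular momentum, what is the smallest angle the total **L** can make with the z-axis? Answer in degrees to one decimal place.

θ_min ≈ 20.7°

By the triangle rule, |l₁ − l₂| ≤ L ≤ l₁ + l₂.
Allowed values: L = 1, 2, 3, 4, 5, 6, 7.
The maximum is L = 7, with |L_tot| = ℏ√(7·8) = 2√14 ℏ.
The minimum angle with z is arccos(7/√56) ≈ 20.7°.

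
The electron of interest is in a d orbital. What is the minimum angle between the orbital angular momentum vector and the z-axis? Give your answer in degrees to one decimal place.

For a d orbital, l = 2.
|L| = ℏ√(l(l+1)) = √6 ℏ.
The smallest angle corresponds to the largest L_z, i.e. m_l = l = 2, giving L_z = 2ℏ.
cos θ_min = 2/√6, so θ_min ≈ 35.3°.

θ_min ≈ 35.3°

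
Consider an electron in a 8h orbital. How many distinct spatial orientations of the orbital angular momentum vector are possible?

8h means n = 8, l = 5.
The number of m_l values is 2l + 1 = 2·5 + 1 = 11.

11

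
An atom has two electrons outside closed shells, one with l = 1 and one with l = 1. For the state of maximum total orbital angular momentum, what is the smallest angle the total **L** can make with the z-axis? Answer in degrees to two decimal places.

θ_min ≈ 35.26°

L runs from |1 − 1| = 0 to 1 + 1 = 2.
Allowed values: L = 0, 1, 2.
The maximum is L = 2, with |L_tot| = ℏ√(2·3) = √6 ℏ.
The minimum angle with z is arccos(2/√6) ≈ 35.26°.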